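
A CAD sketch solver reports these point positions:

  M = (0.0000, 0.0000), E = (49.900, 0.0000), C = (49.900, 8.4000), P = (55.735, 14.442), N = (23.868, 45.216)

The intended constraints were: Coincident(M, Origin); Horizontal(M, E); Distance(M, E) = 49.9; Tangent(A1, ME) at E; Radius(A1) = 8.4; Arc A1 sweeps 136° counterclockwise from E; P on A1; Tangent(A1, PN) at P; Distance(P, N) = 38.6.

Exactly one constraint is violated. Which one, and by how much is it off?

Distance(P, N) = 38.6 — off by 5.70.

M = (0.00, 0.00) ✓; M.y = 0.00, E.y = 0.00 ✓; |ME| = 49.90 ✓; ∠(CE, EM) = 90.00° ✓; |CE| = 8.400 ✓; bearing(C→P) − bearing(C→E) = 136.0° ✓; |CP| = 8.400 ✓; ∠(CP, PN) = 90.00° ✓; |PN| = 44.30 ✗.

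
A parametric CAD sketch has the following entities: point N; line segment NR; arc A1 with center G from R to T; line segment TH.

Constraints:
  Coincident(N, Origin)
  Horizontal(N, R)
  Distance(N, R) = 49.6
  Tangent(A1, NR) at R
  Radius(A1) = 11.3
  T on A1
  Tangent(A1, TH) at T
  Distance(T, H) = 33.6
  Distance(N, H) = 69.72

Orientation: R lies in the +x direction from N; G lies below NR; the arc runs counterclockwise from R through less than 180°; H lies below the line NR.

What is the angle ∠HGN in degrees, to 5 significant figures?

106.37°

N is at the origin; N and R share the same y with |NR| = 49.6 and R on the +x side, so R = (49.600, 0.0000). Since A1 is tangent to NR there, GR ⟂ NR, so G = R + (0, -11.3) = (49.600, -11.300). Since GT ⟂ TH (tangency), |GH| = √(11.3² + 33.6²) = 35.449 regardless of where T sits on A1. So H lies on both circle(N, 69.72) and circle(G, 35.449); the below-NR intersection is H = (51.785, -46.682). T is the foot of the tangent from H: T = (39.132, -15.555).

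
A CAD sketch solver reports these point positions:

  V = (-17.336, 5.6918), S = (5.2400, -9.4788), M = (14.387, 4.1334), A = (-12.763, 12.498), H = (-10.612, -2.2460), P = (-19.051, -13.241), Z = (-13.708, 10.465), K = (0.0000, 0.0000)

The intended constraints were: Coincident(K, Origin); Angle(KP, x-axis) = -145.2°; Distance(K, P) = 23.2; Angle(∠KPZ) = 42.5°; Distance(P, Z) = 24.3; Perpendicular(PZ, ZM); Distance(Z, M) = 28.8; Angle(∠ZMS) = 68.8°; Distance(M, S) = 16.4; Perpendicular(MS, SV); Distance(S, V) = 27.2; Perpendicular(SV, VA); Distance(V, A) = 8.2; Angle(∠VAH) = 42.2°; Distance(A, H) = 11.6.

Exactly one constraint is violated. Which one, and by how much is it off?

Distance(A, H) = 11.6 — off by 3.30.

K = (0.00, 0.00) ✓; KP at -145.2° ✓; |KP| = 23.20 ✓; ∠KPZ = 42.50° ✓; |PZ| = 24.30 ✓; ∠(PZ, ZM) = 90.00° ✓; |ZM| = 28.80 ✓; ∠ZMS = 68.80° ✓; |MS| = 16.40 ✓; ∠(MS, SV) = 90.00° ✓; |SV| = 27.20 ✓; ∠(SV, VA) = 90.00° ✓; |VA| = 8.200 ✓; ∠VAH = 42.20° ✓; |AH| = 14.90 ✗.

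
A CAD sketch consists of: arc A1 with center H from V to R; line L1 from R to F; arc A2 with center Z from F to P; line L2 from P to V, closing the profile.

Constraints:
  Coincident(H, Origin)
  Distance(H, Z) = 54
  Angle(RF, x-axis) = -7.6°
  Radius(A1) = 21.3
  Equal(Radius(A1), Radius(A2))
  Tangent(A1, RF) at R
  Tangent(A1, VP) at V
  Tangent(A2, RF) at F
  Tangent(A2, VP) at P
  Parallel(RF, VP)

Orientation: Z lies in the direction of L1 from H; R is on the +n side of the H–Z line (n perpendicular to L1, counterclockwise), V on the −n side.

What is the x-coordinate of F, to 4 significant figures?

56.34

The slot axis is L1's direction at -7.6°, so u = (cos -7.6°, sin -7.6°) = (0.9912, -0.1323) and n = (−sin -7.6°, cos -7.6°) = (0.1323, 0.9912). H is at the origin and Z lies 54.0 along u from H, so Z = 54.0·u = (53.53, -7.142). Tangency of A1 to both parallel lines with radius 21.3 puts R and V at H ± 21.3·n: R = (2.817, 21.11), V = (-2.817, -21.11). Equal radii place F and P the same way about Z: F = Z + 21.3·n = (56.34, 13.97), P = Z − 21.3·n = (50.71, -28.25). So F.x = 56.34.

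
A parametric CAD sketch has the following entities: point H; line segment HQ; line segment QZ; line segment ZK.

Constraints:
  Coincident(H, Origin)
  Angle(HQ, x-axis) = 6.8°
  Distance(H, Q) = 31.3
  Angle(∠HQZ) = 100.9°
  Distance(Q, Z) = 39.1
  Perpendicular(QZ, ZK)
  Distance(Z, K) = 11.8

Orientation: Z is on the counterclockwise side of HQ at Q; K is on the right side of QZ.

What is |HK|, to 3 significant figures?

61.9

∠HQZ = 100.9°, so QZ runs at 6.8° + (180° − 100.9°) = 85.9° from the x-axis; with |QZ| = 39.1, Z = Q + 39.1·(cos 85.9°, sin 85.9°) = (33.9, 42.7). The perpendicularity gives ZK at right angles to QZ; with |ZK| = 11.8 on the right of QZ, K = Z + 11.8·(0.997, -0.0715) = (45.6, 41.9). Then |HK| = |K − H| = 61.9.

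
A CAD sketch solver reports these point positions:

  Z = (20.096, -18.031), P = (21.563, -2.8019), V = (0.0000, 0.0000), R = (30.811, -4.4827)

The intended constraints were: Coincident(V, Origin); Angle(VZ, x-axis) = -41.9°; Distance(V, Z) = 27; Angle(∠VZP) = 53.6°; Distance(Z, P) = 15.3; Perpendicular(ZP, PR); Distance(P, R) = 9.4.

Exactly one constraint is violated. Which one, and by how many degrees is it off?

Perpendicular(ZP, PR) — off by 4.80°.

V = (0.00, 0.00) ✓; VZ at -41.90° ✓; |VZ| = 27.00 ✓; ∠VZP = 53.60° ✓; |ZP| = 15.30 ✓; ∠(ZP, PR) = 94.80° ✗; |PR| = 9.399 ✓.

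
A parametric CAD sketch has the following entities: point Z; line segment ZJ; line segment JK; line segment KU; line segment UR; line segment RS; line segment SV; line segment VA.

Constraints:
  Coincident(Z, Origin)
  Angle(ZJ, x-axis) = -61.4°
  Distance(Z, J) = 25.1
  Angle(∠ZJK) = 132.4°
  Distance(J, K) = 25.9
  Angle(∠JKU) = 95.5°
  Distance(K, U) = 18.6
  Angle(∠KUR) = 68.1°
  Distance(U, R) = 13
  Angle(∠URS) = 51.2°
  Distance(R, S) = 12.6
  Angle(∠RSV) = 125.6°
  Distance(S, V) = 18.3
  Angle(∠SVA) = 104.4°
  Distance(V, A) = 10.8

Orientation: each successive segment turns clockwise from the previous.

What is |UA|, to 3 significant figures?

15.4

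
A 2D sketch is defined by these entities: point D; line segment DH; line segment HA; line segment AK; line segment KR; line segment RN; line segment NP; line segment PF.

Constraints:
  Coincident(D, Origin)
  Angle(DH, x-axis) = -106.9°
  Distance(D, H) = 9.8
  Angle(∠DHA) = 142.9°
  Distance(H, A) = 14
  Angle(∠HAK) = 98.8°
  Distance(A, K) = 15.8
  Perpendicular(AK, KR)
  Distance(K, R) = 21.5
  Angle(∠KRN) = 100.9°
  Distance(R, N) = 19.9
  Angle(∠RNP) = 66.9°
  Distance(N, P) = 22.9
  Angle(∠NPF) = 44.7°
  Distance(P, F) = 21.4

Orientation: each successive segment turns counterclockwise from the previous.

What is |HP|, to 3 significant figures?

11.4

D is at the origin; DH runs at -106.9° with length 9.8, so H = (-2.85, -9.38). ∠DHA = 142.9° gives HA at -69.8° from the x-axis; with |HA| = 14.0, A = (1.99, -22.5). ∠HAK = 98.8° gives AK at 11.4° from the x-axis; with |AK| = 15.8, K = (17.5, -19.4). AK is perpendicular to KR, so KR runs at 101°; with |KR| = 21.5, R = (13.2, 1.68). ∠KRN = 100.9° gives RN at -180° from the x-axis; with |RN| = 19.9, N = (-6.68, 1.51). ∠RNP = 66.9° gives NP at -66.4° from the x-axis; with |NP| = 22.9, P = (2.49, -19.5). Then |HP| = |P − H| = 11.4.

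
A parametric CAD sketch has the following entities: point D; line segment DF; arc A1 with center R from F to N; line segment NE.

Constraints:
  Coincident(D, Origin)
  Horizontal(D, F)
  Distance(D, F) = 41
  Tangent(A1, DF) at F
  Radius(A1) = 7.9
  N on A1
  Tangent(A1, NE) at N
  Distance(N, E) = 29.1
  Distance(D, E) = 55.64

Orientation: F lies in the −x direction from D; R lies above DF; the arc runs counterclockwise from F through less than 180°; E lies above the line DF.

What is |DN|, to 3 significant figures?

34.8

D is at the origin; DF is horizontal with |DF| = 41.0 and F on the −x side, so F = (-41.0, 0.00). A1 meets DF tangentially, so RF is at right angles to DF, so R = F + (0, 7.9) = (-41.0, 7.90). Since RN ⟂ NE (tangency), |RE| = √(7.9² + 29.1²) = 30.2 regardless of where N sits on A1. So E lies on both circle(D, 55.64) and circle(R, 30.2); the above-DF intersection is E = (-40.6, 38.1). N is the foot of the tangent from E: N = (-33.3, 9.87).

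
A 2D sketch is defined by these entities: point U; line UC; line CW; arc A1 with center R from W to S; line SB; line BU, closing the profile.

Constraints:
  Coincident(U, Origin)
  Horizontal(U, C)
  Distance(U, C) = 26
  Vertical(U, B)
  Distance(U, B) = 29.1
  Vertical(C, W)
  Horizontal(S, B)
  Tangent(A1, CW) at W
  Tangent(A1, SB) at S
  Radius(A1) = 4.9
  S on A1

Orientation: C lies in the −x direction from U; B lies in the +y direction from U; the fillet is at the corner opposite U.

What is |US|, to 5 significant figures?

35.945

U is at the origin; U and C share the same y with |UC| = 26.0 and C on the −x side, so C = (-26.000, 0.0000). UB is vertical with |UB| = 29.1 and B on the +y side, so B = (0.0000, 29.100). The virtual corner opposite U is at (-26.000, 29.100). The tangent condition forces RW to be normal to CW and since A1 is tangent to SB there, RS ⟂ SB, with radius 4.9, so the center R sits 4.9 in from both sides at R = (-21.100, 24.200). That places the tangent points at W = (-26.000, 24.200) on CW and S = (-21.100, 29.100) on SB. Then |US| = |S − U| = 35.945.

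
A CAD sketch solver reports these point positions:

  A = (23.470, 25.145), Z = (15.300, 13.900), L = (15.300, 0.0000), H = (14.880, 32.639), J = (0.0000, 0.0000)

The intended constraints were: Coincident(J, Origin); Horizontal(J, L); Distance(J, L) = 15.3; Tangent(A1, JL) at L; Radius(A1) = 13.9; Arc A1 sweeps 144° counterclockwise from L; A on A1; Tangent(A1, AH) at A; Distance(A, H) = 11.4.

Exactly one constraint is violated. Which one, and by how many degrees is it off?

Tangent(A1, AH) at A — off by 5.10°.

J = (0.00, 0.00) ✓; J.y = 0.00, L.y = 0.00 ✓; |JL| = 15.30 ✓; ∠(ZL, LJ) = 90.00° ✓; |ZL| = 13.90 ✓; bearing(Z→A) − bearing(Z→L) = 144.0° ✓; |ZA| = 13.90 ✓; ∠(ZA, AH) = 95.10° ✗; |AH| = 11.40 ✓.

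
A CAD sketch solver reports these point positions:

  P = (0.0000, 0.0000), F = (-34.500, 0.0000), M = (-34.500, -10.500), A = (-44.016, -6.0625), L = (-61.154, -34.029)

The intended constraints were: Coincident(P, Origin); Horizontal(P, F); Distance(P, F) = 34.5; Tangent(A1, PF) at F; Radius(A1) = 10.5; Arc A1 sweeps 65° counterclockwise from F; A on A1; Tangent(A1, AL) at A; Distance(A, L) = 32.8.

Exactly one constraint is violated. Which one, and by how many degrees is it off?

Tangent(A1, AL) at A — off by 6.50°.

P = (0.00, 0.00) ✓; P.y = 0.00, F.y = 0.00 ✓; |PF| = 34.50 ✓; ∠(MF, FP) = 90.00° ✓; |MF| = 10.50 ✓; bearing(M→A) − bearing(M→F) = 65.00° ✓; |MA| = 10.50 ✓; ∠(MA, AL) = 96.50° ✗; |AL| = 32.80 ✓.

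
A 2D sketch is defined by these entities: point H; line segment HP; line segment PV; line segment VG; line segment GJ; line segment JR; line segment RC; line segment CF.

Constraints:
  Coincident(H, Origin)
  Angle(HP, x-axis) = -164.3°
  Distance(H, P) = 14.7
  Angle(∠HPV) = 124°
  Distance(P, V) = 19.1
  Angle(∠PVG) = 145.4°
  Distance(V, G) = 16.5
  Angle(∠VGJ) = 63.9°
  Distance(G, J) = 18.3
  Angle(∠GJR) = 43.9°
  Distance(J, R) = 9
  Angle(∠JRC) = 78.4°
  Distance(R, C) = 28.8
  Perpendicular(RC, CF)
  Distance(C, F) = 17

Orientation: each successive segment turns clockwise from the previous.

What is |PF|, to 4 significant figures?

53.00

∠JRC = 78.4° gives RC at 111.3° from the x-axis; with |RC| = 28.8, C = (-33.07, 42.76). RC ⟂ CF, so CF runs at 21.30°; with |CF| = 17.0, F = (-17.23, 48.93). Then |PF| = |F − P| = 53.00.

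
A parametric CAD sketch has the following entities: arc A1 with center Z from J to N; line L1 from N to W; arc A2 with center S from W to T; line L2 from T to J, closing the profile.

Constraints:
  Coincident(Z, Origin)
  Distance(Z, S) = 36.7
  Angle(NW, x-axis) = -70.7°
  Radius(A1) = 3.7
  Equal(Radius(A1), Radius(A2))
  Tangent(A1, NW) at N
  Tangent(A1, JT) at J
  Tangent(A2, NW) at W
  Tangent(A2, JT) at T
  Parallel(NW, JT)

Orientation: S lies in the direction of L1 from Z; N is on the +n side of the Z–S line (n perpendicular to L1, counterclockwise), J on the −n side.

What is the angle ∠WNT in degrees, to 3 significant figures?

11.4°

The slot axis is L1's direction at -70.7°, so u = (cos -70.7°, sin -70.7°) = (0.331, -0.944) and n = (−sin -70.7°, cos -70.7°) = (0.944, 0.331). Z is at the origin and S lies 36.7 along u from Z, so S = 36.7·u = (12.1, -34.6). Tangency of A1 to both parallel lines with radius 3.7 puts N and J at Z ± 3.7·n: N = (3.49, 1.22), J = (-3.49, -1.22). Equal radii place W and T the same way about S: W = S + 3.7·n = (15.6, -33.4), T = S − 3.7·n = (8.64, -35.9). Then cos ∠WNT = NW·NT / (|NW||NT|), giving 11.4°.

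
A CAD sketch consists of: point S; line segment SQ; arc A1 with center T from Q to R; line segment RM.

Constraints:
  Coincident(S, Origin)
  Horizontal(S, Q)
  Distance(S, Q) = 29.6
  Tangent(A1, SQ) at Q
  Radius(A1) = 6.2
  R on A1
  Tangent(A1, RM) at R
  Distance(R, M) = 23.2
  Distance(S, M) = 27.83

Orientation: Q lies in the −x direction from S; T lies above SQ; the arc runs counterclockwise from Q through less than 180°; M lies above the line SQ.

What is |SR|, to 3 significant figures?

24.3

Checks: |TQ| = 6.200 ✓; |TR| = 6.200 ✓; ∠(TR, RM) = 90.00° ✓; |RM| = 23.20 ✓; |SM| = 27.83 ✓.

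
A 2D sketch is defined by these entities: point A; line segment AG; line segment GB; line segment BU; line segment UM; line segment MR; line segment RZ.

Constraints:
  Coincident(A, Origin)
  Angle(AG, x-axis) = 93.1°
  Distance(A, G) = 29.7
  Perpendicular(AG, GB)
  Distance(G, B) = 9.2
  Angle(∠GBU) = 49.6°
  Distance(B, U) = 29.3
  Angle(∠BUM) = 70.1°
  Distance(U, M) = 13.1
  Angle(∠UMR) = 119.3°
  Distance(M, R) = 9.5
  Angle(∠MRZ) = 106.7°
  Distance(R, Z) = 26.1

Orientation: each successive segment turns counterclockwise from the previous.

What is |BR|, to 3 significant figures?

20.8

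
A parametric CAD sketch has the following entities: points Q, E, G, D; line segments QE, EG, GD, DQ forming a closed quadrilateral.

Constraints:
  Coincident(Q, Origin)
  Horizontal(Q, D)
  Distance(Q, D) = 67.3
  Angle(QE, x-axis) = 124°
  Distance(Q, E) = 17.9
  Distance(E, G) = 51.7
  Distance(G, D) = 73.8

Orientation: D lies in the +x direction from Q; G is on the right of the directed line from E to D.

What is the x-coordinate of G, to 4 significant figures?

2.503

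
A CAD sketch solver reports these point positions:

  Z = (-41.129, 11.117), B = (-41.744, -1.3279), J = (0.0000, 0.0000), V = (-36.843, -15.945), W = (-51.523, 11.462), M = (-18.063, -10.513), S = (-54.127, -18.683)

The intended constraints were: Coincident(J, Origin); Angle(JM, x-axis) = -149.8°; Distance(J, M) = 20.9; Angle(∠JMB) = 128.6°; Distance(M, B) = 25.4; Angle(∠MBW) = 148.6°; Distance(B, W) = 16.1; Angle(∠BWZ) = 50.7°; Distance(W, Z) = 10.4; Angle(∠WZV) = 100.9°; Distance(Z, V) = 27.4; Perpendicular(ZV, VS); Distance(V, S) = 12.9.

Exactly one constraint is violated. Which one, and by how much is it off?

Distance(V, S) = 12.9 — off by 4.60.

J = (0.00, 0.00) ✓; JM at -149.8° ✓; |JM| = 20.90 ✓; ∠JMB = 128.6° ✓; |MB| = 25.40 ✓; ∠MBW = 148.6° ✓; |BW| = 16.10 ✓; ∠BWZ = 50.70° ✓; |WZ| = 10.40 ✓; ∠WZV = 100.9° ✓; |ZV| = 27.40 ✓; ∠(ZV, VS) = 90.00° ✓; |VS| = 17.50 ✗.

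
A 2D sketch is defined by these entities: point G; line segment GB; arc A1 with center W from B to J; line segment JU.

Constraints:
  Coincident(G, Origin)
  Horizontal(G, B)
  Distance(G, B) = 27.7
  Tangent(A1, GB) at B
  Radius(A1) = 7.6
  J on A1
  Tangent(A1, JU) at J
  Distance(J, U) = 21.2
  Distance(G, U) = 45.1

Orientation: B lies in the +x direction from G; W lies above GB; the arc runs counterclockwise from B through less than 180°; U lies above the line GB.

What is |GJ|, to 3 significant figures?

36.2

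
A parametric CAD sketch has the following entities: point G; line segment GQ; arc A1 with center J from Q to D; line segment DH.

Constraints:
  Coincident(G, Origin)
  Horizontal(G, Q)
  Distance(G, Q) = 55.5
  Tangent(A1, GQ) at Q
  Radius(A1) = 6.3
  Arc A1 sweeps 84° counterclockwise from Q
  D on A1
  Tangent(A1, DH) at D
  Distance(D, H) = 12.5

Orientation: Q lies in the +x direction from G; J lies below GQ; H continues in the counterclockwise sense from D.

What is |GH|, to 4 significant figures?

51.22

G is at the origin; GQ is horizontal with |GQ| = 55.5 and Q on the +x side, so Q = (55.50, 0.000). Since A1 is tangent to GQ there, JQ ⟂ GQ, so J = Q + (0, -6.3) = (55.50, -6.300). On A1, Q sits at bearing 90° from J; an 84° counterclockwise sweep puts D at bearing 174°, so D = J + 6.3·(cos 174°, sin 174°) = (49.23, -5.641). A1 meets DH tangentially, so JD is at right angles to DH, so DH runs along (−sin 174°, cos 174°); with |DH| = 12.5, H = (47.93, -18.07). Then |GH| = |H − G| = 51.22.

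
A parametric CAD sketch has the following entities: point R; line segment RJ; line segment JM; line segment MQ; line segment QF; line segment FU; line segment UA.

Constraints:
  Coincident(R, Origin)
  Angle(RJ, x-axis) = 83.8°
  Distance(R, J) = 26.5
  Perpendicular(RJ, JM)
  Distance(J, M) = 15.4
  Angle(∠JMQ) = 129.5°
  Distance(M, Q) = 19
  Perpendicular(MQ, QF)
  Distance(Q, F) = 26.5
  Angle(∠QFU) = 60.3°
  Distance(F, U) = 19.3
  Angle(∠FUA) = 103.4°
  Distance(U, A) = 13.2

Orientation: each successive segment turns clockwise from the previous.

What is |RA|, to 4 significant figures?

24.92

∠QFU = 60.3° gives FU at 93.60° from the x-axis; with |FU| = 19.3, U = (5.243, 13.51). ∠FUA = 103.4° gives UA at 17.00° from the x-axis; with |UA| = 13.2, A = (17.87, 17.37). Then |RA| = |A − R| = 24.92.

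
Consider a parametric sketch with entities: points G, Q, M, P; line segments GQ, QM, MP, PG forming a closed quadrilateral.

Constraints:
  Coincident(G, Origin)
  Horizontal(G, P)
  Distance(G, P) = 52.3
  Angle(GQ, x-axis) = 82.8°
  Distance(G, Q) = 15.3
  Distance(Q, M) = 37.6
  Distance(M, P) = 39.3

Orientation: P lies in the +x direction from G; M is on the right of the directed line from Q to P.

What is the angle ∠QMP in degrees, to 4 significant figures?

86.32°

Checks: |QM| = 37.60 ✓; |MP| = 39.30 ✓.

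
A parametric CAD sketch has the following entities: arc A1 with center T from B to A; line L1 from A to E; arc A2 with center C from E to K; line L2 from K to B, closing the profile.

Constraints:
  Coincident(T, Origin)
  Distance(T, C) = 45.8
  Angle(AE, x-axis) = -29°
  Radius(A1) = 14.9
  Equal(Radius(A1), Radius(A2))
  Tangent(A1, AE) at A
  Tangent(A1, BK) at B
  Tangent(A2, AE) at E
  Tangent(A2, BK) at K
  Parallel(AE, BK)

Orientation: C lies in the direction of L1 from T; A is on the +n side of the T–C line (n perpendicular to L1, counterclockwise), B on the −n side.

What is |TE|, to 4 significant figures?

48.16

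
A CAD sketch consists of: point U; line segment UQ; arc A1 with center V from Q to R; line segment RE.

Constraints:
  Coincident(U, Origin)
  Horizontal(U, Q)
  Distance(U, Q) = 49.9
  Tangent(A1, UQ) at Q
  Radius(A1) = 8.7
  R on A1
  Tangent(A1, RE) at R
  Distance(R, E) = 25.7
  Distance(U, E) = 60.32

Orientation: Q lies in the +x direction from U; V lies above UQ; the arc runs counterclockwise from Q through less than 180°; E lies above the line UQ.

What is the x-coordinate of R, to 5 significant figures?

57.991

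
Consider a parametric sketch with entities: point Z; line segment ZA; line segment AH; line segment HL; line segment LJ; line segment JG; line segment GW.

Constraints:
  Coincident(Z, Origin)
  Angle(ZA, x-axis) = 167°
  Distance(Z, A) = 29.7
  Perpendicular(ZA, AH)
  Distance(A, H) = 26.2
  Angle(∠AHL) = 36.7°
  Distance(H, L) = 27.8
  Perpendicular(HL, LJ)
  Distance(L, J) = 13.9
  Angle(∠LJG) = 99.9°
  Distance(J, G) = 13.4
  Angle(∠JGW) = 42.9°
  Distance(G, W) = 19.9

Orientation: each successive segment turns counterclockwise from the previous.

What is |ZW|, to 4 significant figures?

14.81

∠LJG = 99.9° gives JG at -149.6° from the x-axis; with |JG| = 13.4, G = (-34.18, 2.954). ∠JGW = 42.9° gives GW at -12.50° from the x-axis; with |GW| = 19.9, W = (-14.75, -1.354). Then |ZW| = |W − Z| = 14.81.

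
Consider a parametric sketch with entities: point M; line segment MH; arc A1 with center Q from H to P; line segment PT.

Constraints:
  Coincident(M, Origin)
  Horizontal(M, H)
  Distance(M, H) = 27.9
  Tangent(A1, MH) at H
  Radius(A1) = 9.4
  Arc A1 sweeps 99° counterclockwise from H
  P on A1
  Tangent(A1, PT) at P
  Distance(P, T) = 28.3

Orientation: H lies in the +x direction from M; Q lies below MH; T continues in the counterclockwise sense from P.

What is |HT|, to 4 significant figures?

39.12

On A1, H sits at bearing 90° from Q; a 99° counterclockwise sweep puts P at bearing 189°, so P = Q + 9.4·(cos 189°, sin 189°) = (18.62, -10.87). The tangent condition forces QP to be normal to PT, so PT runs along (−sin 189°, cos 189°); with |PT| = 28.3, T = (23.04, -38.82). Then |HT| = |T − H| = 39.12.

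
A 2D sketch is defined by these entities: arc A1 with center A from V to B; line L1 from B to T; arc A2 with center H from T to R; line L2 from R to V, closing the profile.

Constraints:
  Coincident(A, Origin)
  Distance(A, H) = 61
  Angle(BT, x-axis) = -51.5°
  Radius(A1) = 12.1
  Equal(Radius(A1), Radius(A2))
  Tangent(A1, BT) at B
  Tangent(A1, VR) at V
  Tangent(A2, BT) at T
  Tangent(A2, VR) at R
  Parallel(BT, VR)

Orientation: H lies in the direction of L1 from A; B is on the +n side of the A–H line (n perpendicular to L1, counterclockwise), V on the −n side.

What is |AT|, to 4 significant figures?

62.19

The slot axis is L1's direction at -51.5°, so u = (cos -51.5°, sin -51.5°) = (0.6225, -0.7826) and n = (−sin -51.5°, cos -51.5°) = (0.7826, 0.6225). A is at the origin and H lies 61.0 along u from A, so H = 61.0·u = (37.97, -47.74). Tangency of A1 to both parallel lines with radius 12.1 puts B and V at A ± 12.1·n: B = (9.470, 7.532), V = (-9.470, -7.532). Equal radii place T and R the same way about H: T = H + 12.1·n = (47.44, -40.21), R = H − 12.1·n = (28.50, -55.27). Then |AT| = |T − A| = 62.19.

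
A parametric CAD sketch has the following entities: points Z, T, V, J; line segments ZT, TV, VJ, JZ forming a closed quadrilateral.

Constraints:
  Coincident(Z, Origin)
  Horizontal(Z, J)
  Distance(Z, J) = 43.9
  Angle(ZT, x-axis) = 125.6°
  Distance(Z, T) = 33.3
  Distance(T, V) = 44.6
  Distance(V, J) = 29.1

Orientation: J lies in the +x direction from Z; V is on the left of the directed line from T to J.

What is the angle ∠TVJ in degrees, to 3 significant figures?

137°

Checks: |TV| = 44.60 ✓; |VJ| = 29.10 ✓.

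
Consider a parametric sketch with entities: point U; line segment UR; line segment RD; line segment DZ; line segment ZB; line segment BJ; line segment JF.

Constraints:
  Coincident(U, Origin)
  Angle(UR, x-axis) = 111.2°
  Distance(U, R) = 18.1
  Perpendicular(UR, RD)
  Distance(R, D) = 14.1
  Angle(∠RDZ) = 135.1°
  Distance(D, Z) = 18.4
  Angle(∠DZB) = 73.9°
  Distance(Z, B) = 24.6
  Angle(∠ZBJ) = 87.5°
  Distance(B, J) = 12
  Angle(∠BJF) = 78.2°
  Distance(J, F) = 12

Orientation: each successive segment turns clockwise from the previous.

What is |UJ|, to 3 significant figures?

3.93

U is at the origin; UR runs at 111.2° with length 18.1, so R = (-6.55, 16.9). The perpendicularity gives RD at right angles to UR, so RD runs at 21.2°; with |RD| = 14.1, D = (6.60, 22.0). ∠RDZ = 135.1° gives DZ at -23.7° from the x-axis; with |DZ| = 18.4, Z = (23.4, 14.6). ∠DZB = 73.9° gives ZB at -130° from the x-axis; with |ZB| = 24.6, B = (7.70, -4.32). ∠ZBJ = 87.5° gives BJ at 138° from the x-axis; with |BJ| = 12.0, J = (-1.17, 3.75). Then |UJ| = |J − U| = 3.93.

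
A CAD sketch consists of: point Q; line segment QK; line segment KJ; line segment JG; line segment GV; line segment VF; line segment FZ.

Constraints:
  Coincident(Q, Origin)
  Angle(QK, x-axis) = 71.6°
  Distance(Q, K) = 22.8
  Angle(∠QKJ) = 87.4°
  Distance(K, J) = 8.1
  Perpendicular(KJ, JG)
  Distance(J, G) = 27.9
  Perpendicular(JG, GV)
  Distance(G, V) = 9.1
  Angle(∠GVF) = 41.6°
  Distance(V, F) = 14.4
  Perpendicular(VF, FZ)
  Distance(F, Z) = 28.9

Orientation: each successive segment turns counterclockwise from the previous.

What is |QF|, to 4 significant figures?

9.796

JG ⟂ GV, so GV runs at -15.80°; with |GV| = 9.1, V = (0.5624, -5.484). ∠GVF = 41.6° gives VF at 122.6° from the x-axis; with |VF| = 14.4, F = (-7.196, 6.648). Then |QF| = |F − Q| = 9.796.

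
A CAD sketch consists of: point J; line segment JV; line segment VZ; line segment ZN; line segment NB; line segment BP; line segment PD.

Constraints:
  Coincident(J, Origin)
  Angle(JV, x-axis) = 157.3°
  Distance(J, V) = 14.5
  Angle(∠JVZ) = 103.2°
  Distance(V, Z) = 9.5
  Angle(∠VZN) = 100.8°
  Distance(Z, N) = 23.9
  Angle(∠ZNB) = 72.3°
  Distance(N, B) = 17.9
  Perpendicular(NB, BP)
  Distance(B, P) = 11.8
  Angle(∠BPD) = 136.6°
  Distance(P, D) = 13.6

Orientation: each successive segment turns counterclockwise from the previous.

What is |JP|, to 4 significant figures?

4.602

J is at the origin; JV runs at 157.3° with length 14.5, so V = (-13.38, 5.596). ∠JVZ = 103.2° gives VZ at -125.9° from the x-axis; with |VZ| = 9.5, Z = (-18.95, -2.100). ∠VZN = 100.8° gives ZN at -46.70° from the x-axis; with |ZN| = 23.9, N = (-2.556, -19.49). ∠ZNB = 72.3° gives NB at 61.00° from the x-axis; with |NB| = 17.9, B = (6.122, -3.838). The perpendicularity gives BP at right angles to NB, so BP runs at 151.0°; with |BP| = 11.8, P = (-4.199, 1.883). Then |JP| = |P − J| = 4.602.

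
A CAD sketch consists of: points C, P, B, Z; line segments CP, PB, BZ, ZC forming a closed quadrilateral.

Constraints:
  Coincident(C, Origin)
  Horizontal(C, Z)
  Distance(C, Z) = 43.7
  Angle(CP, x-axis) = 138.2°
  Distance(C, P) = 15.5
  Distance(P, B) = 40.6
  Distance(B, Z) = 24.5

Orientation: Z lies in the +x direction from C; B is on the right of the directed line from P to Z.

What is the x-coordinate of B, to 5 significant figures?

22.346

C is at the origin; CZ is horizontal with |CZ| = 43.7 and Z in +x, so Z = (43.7, 0). CP runs at 138.2° with |CP| = 15.5, so P = (-11.555, 10.331). B is determined by |PB| = 40.6 and |BZ| = 24.5 together: it lies at the intersection of circle(P, 40.6) and circle(Z, 24.5). With |PZ| = 56.212, the foot of the radical line on PZ is 37.429 from P and the perpendicular offset is √(40.6² − 37.429²) = 15.730. Taking the right-of-PZ solution: B = (22.346, -12.010).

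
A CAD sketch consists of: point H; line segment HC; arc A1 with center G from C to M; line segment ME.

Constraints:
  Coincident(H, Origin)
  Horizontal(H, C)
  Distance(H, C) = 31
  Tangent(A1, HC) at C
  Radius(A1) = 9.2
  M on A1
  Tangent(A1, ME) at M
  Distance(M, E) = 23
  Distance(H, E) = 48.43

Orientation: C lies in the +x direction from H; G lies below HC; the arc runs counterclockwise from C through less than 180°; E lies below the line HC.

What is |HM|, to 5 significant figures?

26.939

Checks: |GM| = 9.200 ✓; ∠(GM, ME) = 90.00° ✓; |ME| = 23.00 ✓; |HE| = 48.43 ✓.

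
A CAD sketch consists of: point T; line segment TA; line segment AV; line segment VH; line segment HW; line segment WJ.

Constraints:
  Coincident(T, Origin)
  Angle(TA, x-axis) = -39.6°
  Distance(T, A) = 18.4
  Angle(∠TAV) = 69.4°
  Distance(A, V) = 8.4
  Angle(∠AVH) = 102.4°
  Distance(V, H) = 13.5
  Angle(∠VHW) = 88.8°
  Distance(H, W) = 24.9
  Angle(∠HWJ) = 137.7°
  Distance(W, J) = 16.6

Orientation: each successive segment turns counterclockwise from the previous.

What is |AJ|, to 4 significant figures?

28.93

T is at the origin; TA runs at -39.6° with length 18.4, so A = (14.18, -11.73). ∠TAV = 69.4° gives AV at 71.00° from the x-axis; with |AV| = 8.4, V = (16.91, -3.786). ∠AVH = 102.4° gives VH at 148.6° from the x-axis; with |VH| = 13.5, H = (5.389, 3.247). ∠VHW = 88.8° gives HW at -120.2° from the x-axis; with |HW| = 24.9, W = (-7.136, -18.27). ∠HWJ = 137.7° gives WJ at -77.90° from the x-axis; with |WJ| = 16.6, J = (-3.656, -34.50). Then |AJ| = |J − A| = 28.93.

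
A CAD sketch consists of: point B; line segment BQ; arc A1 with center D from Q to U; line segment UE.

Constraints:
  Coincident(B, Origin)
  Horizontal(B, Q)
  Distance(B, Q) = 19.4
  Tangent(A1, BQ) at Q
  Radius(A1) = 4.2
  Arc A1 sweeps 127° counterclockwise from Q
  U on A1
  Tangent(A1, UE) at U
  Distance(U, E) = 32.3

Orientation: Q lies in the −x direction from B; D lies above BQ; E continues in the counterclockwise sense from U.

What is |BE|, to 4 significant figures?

48.13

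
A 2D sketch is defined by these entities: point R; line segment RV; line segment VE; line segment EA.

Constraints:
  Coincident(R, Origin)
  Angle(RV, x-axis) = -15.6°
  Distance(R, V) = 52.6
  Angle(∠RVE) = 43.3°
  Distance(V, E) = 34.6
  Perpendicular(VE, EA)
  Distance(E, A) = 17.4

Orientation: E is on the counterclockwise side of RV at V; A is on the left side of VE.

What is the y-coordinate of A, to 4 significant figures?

6.494

R is at the origin; RV runs at -15.6° with length 52.6, so V = 52.6·(cos -15.6°, sin -15.6°) = (50.66, -14.15). ∠RVE = 43.3°, so VE runs at -15.6° + (180° − 43.3°) = 121.1° from the x-axis; with |VE| = 34.6, E = V + 34.6·(cos 121.1°, sin 121.1°) = (32.79, 15.48). VE ⟂ EA; with |EA| = 17.4 on the left of VE, A = E + 17.4·(-0.8563, -0.5165) = (17.89, 6.494). So A.y = 6.494.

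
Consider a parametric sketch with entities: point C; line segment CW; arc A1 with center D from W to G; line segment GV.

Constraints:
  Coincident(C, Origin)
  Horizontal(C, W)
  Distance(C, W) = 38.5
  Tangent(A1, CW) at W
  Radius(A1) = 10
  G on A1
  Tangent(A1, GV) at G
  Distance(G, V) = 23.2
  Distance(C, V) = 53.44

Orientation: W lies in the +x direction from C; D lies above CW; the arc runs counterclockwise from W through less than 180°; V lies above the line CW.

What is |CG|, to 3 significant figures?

49.7

Checks: |DG| = 10.00 ✓; ∠(DG, GV) = 90.00° ✓; |GV| = 23.20 ✓; |CV| = 53.44 ✓.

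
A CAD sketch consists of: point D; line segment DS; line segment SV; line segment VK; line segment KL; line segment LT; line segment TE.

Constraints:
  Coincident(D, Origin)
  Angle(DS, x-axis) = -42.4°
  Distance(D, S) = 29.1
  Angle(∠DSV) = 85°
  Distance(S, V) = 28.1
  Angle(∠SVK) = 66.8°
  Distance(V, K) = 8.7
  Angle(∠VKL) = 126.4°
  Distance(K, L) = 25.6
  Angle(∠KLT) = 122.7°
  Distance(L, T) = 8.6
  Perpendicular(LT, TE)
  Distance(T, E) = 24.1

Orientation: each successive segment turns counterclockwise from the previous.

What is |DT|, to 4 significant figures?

22.95

D is at the origin; DS runs at -42.4° with length 29.1, so S = (21.49, -19.62). ∠DSV = 85.0° gives SV at 52.60° from the x-axis; with |SV| = 28.1, V = (38.56, 2.701). ∠SVK = 66.8° gives VK at 165.8° from the x-axis; with |VK| = 8.7, K = (30.12, 4.835). ∠VKL = 126.4° gives KL at -140.6° from the x-axis; with |KL| = 25.6, L = (10.34, -11.41). ∠KLT = 122.7° gives LT at -83.30° from the x-axis; with |LT| = 8.6, T = (11.34, -19.96). Then |DT| = |T − D| = 22.95.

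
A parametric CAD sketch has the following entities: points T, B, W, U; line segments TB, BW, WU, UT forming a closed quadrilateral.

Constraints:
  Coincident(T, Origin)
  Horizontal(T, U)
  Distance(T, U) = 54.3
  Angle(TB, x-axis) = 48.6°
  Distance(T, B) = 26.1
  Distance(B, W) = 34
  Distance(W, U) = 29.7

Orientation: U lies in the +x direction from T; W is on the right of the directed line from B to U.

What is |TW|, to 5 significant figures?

30.365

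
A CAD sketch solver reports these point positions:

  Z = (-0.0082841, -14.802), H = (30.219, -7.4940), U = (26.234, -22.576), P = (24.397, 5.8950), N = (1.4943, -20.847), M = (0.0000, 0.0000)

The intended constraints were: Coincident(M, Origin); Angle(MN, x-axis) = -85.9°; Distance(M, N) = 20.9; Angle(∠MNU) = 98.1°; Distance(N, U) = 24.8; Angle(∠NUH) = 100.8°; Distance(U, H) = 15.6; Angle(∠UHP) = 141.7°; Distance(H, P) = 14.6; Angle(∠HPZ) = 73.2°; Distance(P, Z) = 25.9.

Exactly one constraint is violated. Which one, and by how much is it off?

Distance(P, Z) = 25.9 — off by 6.10.

M = (0.00, 0.00) ✓; MN at -85.90° ✓; |MN| = 20.90 ✓; ∠MNU = 98.10° ✓; |NU| = 24.80 ✓; ∠NUH = 100.8° ✓; |UH| = 15.60 ✓; ∠UHP = 141.7° ✓; |HP| = 14.60 ✓; ∠HPZ = 73.20° ✓; |PZ| = 32.00 ✗.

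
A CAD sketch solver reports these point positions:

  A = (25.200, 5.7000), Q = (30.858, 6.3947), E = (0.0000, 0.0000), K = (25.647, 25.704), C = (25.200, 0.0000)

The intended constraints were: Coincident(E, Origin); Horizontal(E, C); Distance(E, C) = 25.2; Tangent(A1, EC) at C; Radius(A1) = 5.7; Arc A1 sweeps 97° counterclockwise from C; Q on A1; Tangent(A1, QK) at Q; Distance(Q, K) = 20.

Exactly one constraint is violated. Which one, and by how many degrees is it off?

Tangent(A1, QK) at Q — off by 8.10°.

E = (0.00, 0.00) ✓; E.y = 0.00, C.y = 0.00 ✓; |EC| = 25.20 ✓; ∠(AC, CE) = 90.00° ✓; |AC| = 5.700 ✓; bearing(A→Q) − bearing(A→C) = 97.00° ✓; |AQ| = 5.700 ✓; ∠(AQ, QK) = 81.90° ✗; |QK| = 20.00 ✓.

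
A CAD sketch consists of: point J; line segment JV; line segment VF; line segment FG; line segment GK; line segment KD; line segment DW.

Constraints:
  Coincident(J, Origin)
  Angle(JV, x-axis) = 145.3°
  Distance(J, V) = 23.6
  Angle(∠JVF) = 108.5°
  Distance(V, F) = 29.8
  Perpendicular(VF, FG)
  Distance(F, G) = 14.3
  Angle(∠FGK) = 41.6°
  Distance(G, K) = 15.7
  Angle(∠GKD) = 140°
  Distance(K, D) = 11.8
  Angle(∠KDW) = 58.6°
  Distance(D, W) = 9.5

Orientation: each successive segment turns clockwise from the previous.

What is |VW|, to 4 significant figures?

27.66

J is at the origin; JV runs at 145.3° with length 23.6, so V = (-19.40, 13.43). ∠JVF = 108.5° gives VF at 73.80° from the x-axis; with |VF| = 29.8, F = (-11.09, 42.05). The perpendicularity gives FG at right angles to VF, so FG runs at -16.20°; with |FG| = 14.3, G = (2.644, 38.06). ∠FGK = 41.6° gives GK at -154.6° from the x-axis; with |GK| = 15.7, K = (-11.54, 31.33). ∠GKD = 140.0° gives KD at 165.4° from the x-axis; with |KD| = 11.8, D = (-22.96, 34.30). ∠KDW = 58.6° gives DW at 44.00° from the x-axis; with |DW| = 9.5, W = (-16.12, 40.90). Then |VW| = |W − V| = 27.66.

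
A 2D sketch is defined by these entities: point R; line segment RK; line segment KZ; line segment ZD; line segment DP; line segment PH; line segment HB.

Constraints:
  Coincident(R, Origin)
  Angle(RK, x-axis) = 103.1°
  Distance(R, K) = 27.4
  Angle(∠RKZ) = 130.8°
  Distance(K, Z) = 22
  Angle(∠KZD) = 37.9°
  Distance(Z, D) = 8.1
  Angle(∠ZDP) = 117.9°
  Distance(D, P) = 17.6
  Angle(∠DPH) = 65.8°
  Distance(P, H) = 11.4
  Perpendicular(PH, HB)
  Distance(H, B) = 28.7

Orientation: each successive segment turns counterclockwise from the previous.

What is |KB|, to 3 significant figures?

29.5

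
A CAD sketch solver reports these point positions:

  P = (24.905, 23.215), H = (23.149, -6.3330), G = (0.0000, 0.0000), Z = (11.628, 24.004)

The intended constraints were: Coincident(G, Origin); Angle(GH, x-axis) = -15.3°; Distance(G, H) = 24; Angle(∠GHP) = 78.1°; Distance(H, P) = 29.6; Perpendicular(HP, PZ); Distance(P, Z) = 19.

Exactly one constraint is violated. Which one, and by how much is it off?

Distance(P, Z) = 19 — off by 5.70.

G = (0.00, 0.00) ✓; GH at -15.30° ✓; |GH| = 24.00 ✓; ∠GHP = 78.10° ✓; |HP| = 29.60 ✓; ∠(HP, PZ) = 90.00° ✓; |PZ| = 13.30 ✗.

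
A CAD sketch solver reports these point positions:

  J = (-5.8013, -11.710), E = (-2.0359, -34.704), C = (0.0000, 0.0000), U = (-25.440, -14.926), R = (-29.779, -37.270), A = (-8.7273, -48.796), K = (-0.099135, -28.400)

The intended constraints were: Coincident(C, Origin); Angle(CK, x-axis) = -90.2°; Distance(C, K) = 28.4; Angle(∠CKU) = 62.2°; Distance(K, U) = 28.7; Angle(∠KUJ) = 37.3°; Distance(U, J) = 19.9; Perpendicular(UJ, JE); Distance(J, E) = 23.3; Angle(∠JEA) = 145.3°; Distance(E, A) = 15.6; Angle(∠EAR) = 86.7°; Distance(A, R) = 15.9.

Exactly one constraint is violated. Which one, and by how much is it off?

Distance(A, R) = 15.9 — off by 8.10.

C = (0.00, 0.00) ✓; CK at -90.20° ✓; |CK| = 28.40 ✓; ∠CKU = 62.20° ✓; |KU| = 28.70 ✓; ∠KUJ = 37.30° ✓; |UJ| = 19.90 ✓; ∠(UJ, JE) = 90.00° ✓; |JE| = 23.30 ✓; ∠JEA = 145.3° ✓; |EA| = 15.60 ✓; ∠EAR = 86.70° ✓; |AR| = 24.00 ✗.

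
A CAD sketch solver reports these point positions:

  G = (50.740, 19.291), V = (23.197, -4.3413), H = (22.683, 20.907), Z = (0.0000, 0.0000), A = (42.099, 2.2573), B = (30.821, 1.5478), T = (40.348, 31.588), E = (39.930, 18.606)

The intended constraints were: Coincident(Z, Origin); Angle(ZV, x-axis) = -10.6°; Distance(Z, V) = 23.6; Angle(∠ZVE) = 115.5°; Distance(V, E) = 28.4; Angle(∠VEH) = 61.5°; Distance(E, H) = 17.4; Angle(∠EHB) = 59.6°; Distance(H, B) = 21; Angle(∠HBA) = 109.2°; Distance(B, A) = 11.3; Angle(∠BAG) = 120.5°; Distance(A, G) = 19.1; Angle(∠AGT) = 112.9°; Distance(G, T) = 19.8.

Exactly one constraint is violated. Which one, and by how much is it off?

Distance(G, T) = 19.8 — off by 3.70.

Z = (0.00, 0.00) ✓; ZV at -10.60° ✓; |ZV| = 23.60 ✓; ∠ZVE = 115.5° ✓; |VE| = 28.40 ✓; ∠VEH = 61.50° ✓; |EH| = 17.40 ✓; ∠EHB = 59.60° ✓; |HB| = 21.00 ✓; ∠HBA = 109.2° ✓; |BA| = 11.30 ✓; ∠BAG = 120.5° ✓; |AG| = 19.10 ✓; ∠AGT = 112.9° ✓; |GT| = 16.10 ✗.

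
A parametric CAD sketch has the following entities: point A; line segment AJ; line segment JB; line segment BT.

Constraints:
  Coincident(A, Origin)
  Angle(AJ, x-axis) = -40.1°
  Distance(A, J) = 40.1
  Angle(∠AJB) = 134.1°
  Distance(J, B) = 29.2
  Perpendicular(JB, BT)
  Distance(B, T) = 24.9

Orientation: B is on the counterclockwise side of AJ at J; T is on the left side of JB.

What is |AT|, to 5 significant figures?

57.239

∠AJB = 134.1°, so JB runs at -40.1° + (180° − 134.1°) = 5.8000° from the x-axis; with |JB| = 29.2, B = J + 29.2·(cos 5.8000°, sin 5.8000°) = (59.724, -22.879). JB ⟂ BT; with |BT| = 24.9 on the left of JB, T = B + 24.9·(-0.10106, 0.99488) = (57.208, 1.8940). Then |AT| = |T − A| = 57.239.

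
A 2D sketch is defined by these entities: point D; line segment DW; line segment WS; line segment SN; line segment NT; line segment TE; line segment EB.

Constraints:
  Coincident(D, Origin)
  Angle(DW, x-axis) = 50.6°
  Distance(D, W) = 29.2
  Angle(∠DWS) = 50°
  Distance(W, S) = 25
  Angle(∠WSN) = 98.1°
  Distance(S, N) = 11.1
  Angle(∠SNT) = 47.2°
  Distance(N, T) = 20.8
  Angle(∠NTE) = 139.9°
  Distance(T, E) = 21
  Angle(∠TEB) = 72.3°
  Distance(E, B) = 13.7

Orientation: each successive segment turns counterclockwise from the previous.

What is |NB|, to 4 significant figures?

32.75

D is at the origin; DW runs at 50.6° with length 29.2, so W = (18.53, 22.56). ∠DWS = 50.0° gives WS at -179.4° from the x-axis; with |WS| = 25.0, S = (-6.464, 22.30). ∠WSN = 98.1° gives SN at -97.50° from the x-axis; with |SN| = 11.1, N = (-7.913, 11.30). ∠SNT = 47.2° gives NT at 35.30° from the x-axis; with |NT| = 20.8, T = (9.062, 23.32). ∠NTE = 139.9° gives TE at 75.40° from the x-axis; with |TE| = 21.0, E = (14.36, 43.64). ∠TEB = 72.3° gives EB at -176.9° from the x-axis; with |EB| = 13.7, B = (0.6758, 42.90). Then |NB| = |B − N| = 32.75.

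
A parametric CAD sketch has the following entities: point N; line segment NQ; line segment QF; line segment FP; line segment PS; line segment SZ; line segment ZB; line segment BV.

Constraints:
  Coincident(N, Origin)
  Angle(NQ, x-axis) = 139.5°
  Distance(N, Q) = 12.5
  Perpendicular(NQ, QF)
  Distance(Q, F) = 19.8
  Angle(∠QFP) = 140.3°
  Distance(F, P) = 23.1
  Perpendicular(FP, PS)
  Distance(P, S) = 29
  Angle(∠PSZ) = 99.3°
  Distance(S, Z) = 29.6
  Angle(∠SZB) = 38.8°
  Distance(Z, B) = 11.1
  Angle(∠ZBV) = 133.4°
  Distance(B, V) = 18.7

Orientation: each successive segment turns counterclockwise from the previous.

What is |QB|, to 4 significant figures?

20.96

N is at the origin; NQ runs at 139.5° with length 12.5, so Q = (-9.505, 8.118). NQ ⟂ QF, so QF runs at -130.5°; with |QF| = 19.8, F = (-22.36, -6.938). ∠QFP = 140.3° gives FP at -90.80° from the x-axis; with |FP| = 23.1, P = (-22.69, -30.04). FP ⟂ PS, so PS runs at -0.8000°; with |PS| = 29.0, S = (6.311, -30.44). ∠PSZ = 99.3° gives SZ at 79.90° from the x-axis; with |SZ| = 29.6, Z = (11.50, -1.299). ∠SZB = 38.8° gives ZB at -138.9° from the x-axis; with |ZB| = 11.1, B = (3.137, -8.596). Then |QB| = |B − Q| = 20.96.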